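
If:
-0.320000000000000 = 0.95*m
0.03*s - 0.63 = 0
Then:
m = -0.34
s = 21.00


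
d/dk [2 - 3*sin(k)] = -3*cos(k)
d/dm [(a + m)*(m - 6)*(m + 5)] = 2*a*m - a + 3*m^2 - 2*m - 30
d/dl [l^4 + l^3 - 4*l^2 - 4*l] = 4*l^3 + 3*l^2 - 8*l - 4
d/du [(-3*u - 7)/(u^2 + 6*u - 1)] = (3*u^2 + 14*u + 45)/(u^4 + 12*u^3 + 34*u^2 - 12*u + 1)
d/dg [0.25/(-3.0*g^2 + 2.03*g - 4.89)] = (1.5*g - 0.5075)/(3.0*g^2 - 2.03*g + 4.89)^2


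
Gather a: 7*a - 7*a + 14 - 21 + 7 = 0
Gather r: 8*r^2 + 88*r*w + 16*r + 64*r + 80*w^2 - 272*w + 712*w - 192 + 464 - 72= 8*r^2 + r*(88*w + 80) + 80*w^2 + 440*w + 200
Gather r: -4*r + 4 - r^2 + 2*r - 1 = -r^2 - 2*r + 3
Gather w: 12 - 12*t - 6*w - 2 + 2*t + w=-10*t - 5*w + 10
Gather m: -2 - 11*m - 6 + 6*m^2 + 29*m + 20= 6*m^2 + 18*m + 12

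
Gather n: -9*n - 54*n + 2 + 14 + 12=28 - 63*n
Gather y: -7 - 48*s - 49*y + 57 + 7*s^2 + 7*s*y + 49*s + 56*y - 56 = 7*s^2 + s + y*(7*s + 7) - 6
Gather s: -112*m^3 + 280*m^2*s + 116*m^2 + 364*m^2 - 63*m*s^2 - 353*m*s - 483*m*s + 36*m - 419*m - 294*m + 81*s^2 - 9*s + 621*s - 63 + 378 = -112*m^3 + 480*m^2 - 677*m + s^2*(81 - 63*m) + s*(280*m^2 - 836*m + 612) + 315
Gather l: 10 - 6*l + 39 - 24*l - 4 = 45 - 30*l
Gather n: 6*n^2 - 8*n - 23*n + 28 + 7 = 6*n^2 - 31*n + 35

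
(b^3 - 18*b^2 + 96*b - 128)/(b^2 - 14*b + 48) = (b^2 - 10*b + 16)/(b - 6)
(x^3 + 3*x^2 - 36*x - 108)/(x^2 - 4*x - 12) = (x^2 + 9*x + 18)/(x + 2)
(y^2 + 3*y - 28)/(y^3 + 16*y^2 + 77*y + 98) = (y - 4)/(y^2 + 9*y + 14)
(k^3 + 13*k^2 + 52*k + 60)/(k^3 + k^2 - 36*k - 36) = (k^2 + 7*k + 10)/(k^2 - 5*k - 6)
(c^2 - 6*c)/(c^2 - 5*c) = (c - 6)/(c - 5)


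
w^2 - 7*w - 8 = (w - 8)*(w + 1)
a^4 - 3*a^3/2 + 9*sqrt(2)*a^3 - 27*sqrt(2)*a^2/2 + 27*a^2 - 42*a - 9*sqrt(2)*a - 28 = (a - 2)*(a + 1/2)*(a + 2*sqrt(2))*(a + 7*sqrt(2))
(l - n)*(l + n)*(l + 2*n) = l^3 + 2*l^2*n - l*n^2 - 2*n^3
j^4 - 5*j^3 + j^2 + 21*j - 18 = (j - 3)^2*(j - 1)*(j + 2)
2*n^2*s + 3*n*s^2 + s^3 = s*(n + s)*(2*n + s)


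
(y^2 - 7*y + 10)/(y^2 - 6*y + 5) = (y - 2)/(y - 1)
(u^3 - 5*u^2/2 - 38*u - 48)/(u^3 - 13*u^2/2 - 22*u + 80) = (2*u + 3)/(2*u - 5)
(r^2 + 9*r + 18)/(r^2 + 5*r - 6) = (r + 3)/(r - 1)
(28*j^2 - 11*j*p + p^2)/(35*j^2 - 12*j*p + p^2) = (-4*j + p)/(-5*j + p)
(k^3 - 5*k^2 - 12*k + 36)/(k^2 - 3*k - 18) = k - 2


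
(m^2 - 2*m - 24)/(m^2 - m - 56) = (-m^2 + 2*m + 24)/(-m^2 + m + 56)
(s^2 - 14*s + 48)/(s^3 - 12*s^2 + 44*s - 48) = (s - 8)/(s^2 - 6*s + 8)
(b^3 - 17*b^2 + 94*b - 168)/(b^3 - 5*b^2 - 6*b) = (b^2 - 11*b + 28)/(b*(b + 1))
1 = 1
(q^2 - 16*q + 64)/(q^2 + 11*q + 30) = (q^2 - 16*q + 64)/(q^2 + 11*q + 30)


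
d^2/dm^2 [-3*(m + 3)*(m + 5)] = -6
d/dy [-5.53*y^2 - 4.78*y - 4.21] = -11.06*y - 4.78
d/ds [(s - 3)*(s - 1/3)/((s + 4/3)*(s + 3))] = 3*(23*s^2 + 18*s - 53)/(9*s^4 + 78*s^3 + 241*s^2 + 312*s + 144)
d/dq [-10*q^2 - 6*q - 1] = -20*q - 6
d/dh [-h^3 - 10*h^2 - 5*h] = -3*h^2 - 20*h - 5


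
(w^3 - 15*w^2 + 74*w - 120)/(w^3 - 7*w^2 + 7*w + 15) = (w^2 - 10*w + 24)/(w^2 - 2*w - 3)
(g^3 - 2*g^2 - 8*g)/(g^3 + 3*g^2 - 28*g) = (g + 2)/(g + 7)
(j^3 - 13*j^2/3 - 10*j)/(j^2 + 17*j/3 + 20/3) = j*(j - 6)/(j + 4)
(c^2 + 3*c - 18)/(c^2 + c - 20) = (c^2 + 3*c - 18)/(c^2 + c - 20)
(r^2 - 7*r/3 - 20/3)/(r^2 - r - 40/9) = 3*(r - 4)/(3*r - 8)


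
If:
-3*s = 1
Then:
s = -1/3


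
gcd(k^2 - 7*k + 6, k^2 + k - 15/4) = 1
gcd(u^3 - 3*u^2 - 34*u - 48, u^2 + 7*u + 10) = u + 2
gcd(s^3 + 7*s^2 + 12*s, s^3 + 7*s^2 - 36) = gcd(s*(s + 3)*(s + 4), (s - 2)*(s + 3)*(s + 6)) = s + 3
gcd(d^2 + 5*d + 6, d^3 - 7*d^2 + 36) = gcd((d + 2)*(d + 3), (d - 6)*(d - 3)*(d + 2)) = d + 2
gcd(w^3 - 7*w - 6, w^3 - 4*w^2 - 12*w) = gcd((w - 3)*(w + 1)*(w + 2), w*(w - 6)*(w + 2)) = w + 2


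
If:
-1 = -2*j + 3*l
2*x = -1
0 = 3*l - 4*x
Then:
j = -1/2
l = -2/3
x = -1/2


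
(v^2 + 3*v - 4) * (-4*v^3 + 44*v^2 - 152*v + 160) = -4*v^5 + 32*v^4 - 4*v^3 - 472*v^2 + 1088*v - 640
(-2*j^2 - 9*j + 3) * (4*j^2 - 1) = -8*j^4 - 36*j^3 + 14*j^2 + 9*j - 3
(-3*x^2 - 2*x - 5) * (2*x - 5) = -6*x^3 + 11*x^2 + 25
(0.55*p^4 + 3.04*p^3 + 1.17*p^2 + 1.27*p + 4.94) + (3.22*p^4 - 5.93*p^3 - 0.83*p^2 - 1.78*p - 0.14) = 3.77*p^4 - 2.89*p^3 + 0.34*p^2 - 0.51*p + 4.8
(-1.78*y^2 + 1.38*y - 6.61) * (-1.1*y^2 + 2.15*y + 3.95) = 1.958*y^4 - 5.345*y^3 + 3.207*y^2 - 8.7605*y - 26.1095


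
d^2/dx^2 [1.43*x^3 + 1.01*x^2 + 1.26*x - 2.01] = 8.58*x + 2.02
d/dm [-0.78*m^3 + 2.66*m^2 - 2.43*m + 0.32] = -2.34*m^2 + 5.32*m - 2.43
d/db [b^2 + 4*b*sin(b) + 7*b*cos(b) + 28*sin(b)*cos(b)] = -7*b*sin(b) + 4*b*cos(b) + 2*b + 4*sin(b) + 7*cos(b) + 28*cos(2*b)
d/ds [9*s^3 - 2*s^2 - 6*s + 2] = 27*s^2 - 4*s - 6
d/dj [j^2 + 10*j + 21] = 2*j + 10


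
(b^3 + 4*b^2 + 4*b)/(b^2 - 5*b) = (b^2 + 4*b + 4)/(b - 5)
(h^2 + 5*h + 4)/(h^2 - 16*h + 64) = (h^2 + 5*h + 4)/(h^2 - 16*h + 64)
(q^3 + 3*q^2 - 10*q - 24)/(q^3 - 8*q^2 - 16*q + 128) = (q^2 - q - 6)/(q^2 - 12*q + 32)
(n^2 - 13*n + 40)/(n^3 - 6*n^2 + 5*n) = (n - 8)/(n*(n - 1))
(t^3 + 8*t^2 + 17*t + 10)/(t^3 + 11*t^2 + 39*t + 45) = (t^2 + 3*t + 2)/(t^2 + 6*t + 9)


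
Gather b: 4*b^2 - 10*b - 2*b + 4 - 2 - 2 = 4*b^2 - 12*b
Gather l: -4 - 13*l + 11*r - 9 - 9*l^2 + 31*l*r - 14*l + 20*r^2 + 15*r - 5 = -9*l^2 + l*(31*r - 27) + 20*r^2 + 26*r - 18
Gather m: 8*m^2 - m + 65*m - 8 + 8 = 8*m^2 + 64*m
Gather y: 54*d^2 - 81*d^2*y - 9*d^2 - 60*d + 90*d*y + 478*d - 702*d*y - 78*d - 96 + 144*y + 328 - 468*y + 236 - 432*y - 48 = 45*d^2 + 340*d + y*(-81*d^2 - 612*d - 756) + 420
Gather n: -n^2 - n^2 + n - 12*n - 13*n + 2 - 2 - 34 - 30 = -2*n^2 - 24*n - 64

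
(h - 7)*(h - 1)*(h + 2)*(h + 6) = h^4 - 45*h^2 - 40*h + 84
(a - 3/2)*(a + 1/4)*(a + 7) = a^3 + 23*a^2/4 - 73*a/8 - 21/8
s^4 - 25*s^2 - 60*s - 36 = (s - 6)*(s + 1)*(s + 2)*(s + 3)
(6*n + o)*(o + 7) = 6*n*o + 42*n + o^2 + 7*o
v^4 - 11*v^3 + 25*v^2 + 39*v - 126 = (v - 7)*(v - 3)^2*(v + 2)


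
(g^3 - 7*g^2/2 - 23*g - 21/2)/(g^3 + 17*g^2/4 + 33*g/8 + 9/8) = 4*(g - 7)/(4*g + 3)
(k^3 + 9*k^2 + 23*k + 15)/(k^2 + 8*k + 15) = k + 1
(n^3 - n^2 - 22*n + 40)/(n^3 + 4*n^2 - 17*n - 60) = (n - 2)/(n + 3)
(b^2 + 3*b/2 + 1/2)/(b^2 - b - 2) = (b + 1/2)/(b - 2)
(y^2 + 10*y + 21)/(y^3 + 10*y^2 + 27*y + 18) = (y + 7)/(y^2 + 7*y + 6)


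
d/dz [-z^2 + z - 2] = 1 - 2*z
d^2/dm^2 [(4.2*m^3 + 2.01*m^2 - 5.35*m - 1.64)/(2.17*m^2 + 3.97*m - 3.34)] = (108.255952*m^3 - 293.074068*m^2 - 36.3038759999999*m - 172.502884)/(10.218313*m^6 + 56.082999*m^5 + 55.420281*m^4 - 110.071823*m^3 - 85.301262*m^2 + 132.863196*m - 37.259704)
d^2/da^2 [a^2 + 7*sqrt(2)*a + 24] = 2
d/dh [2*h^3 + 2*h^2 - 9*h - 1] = 6*h^2 + 4*h - 9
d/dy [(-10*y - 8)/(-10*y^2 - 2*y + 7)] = 2*(-50*y^2 - 80*y - 43)/(100*y^4 + 40*y^3 - 136*y^2 - 28*y + 49)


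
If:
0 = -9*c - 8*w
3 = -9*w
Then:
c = 8/27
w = -1/3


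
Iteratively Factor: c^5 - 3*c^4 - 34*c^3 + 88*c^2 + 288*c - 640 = (c + 4)*(c^4 - 7*c^3 - 6*c^2 + 112*c - 160) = (c - 2)*(c + 4)*(c^3 - 5*c^2 - 16*c + 80) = (c - 2)*(c + 4)^2*(c^2 - 9*c + 20) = (c - 5)*(c - 2)*(c + 4)^2*(c - 4)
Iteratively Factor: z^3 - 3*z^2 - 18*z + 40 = (z - 2)*(z^2 - z - 20) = (z - 2)*(z + 4)*(z - 5)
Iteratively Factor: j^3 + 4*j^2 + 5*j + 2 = (j + 2)*(j^2 + 2*j + 1) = (j + 1)*(j + 2)*(j + 1)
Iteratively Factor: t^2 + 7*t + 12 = (t + 3)*(t + 4)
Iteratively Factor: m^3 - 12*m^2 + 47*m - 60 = (m - 3)*(m^2 - 9*m + 20) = (m - 5)*(m - 3)*(m - 4)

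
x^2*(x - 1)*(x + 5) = x^4 + 4*x^3 - 5*x^2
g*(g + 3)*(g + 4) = g^3 + 7*g^2 + 12*g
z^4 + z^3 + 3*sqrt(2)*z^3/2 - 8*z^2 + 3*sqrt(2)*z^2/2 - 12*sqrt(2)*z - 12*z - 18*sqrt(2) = (z - 3)*(z + 2)^2*(z + 3*sqrt(2)/2)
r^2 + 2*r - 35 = (r - 5)*(r + 7)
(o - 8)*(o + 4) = o^2 - 4*o - 32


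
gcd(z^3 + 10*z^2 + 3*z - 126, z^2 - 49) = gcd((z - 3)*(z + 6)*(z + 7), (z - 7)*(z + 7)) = z + 7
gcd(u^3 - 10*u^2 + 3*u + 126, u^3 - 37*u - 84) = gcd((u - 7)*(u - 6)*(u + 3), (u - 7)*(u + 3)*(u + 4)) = u^2 - 4*u - 21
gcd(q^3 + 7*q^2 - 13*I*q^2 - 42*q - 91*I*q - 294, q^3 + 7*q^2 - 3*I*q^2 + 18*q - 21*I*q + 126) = q^2 + q*(7 - 6*I) - 42*I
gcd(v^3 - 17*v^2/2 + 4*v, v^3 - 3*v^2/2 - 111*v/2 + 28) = v^2 - 17*v/2 + 4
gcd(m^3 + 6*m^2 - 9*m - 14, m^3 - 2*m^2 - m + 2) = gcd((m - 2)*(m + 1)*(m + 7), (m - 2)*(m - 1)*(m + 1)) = m^2 - m - 2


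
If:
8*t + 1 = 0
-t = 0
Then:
No Solution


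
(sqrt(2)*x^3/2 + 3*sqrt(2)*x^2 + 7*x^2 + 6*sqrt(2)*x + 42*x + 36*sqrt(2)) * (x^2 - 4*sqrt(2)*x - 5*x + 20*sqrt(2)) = sqrt(2)*x^5/2 + sqrt(2)*x^4/2 + 3*x^4 - 37*sqrt(2)*x^3 + 3*x^3 - 138*x^2 - 22*sqrt(2)*x^2 - 48*x + 660*sqrt(2)*x + 1440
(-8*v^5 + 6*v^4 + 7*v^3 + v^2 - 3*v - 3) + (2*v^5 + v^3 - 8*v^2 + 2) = -6*v^5 + 6*v^4 + 8*v^3 - 7*v^2 - 3*v - 1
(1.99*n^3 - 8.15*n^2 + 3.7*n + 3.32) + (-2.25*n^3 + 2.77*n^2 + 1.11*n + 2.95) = -0.26*n^3 - 5.38*n^2 + 4.81*n + 6.27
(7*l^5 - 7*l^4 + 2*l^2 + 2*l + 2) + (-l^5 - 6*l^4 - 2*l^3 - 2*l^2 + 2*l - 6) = 6*l^5 - 13*l^4 - 2*l^3 + 4*l - 4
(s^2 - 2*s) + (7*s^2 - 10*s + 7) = 8*s^2 - 12*s + 7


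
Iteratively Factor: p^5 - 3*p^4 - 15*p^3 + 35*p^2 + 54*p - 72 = (p + 2)*(p^4 - 5*p^3 - 5*p^2 + 45*p - 36) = (p - 3)*(p + 2)*(p^3 - 2*p^2 - 11*p + 12) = (p - 3)*(p + 2)*(p + 3)*(p^2 - 5*p + 4) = (p - 4)*(p - 3)*(p + 2)*(p + 3)*(p - 1)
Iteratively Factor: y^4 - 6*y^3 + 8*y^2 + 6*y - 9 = (y - 3)*(y^3 - 3*y^2 - y + 3) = (y - 3)*(y + 1)*(y^2 - 4*y + 3) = (y - 3)*(y - 1)*(y + 1)*(y - 3)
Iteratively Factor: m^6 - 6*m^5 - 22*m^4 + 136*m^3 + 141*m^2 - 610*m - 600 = (m - 5)*(m^5 - m^4 - 27*m^3 + m^2 + 146*m + 120) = (m - 5)*(m + 1)*(m^4 - 2*m^3 - 25*m^2 + 26*m + 120) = (m - 5)^2*(m + 1)*(m^3 + 3*m^2 - 10*m - 24) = (m - 5)^2*(m - 3)*(m + 1)*(m^2 + 6*m + 8) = (m - 5)^2*(m - 3)*(m + 1)*(m + 4)*(m + 2)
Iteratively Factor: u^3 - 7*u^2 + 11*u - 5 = (u - 1)*(u^2 - 6*u + 5) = (u - 1)^2*(u - 5)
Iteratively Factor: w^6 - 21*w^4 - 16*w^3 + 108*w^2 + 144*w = (w + 3)*(w^5 - 3*w^4 - 12*w^3 + 20*w^2 + 48*w) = (w - 4)*(w + 3)*(w^4 + w^3 - 8*w^2 - 12*w) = w*(w - 4)*(w + 3)*(w^3 + w^2 - 8*w - 12) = w*(w - 4)*(w - 3)*(w + 3)*(w^2 + 4*w + 4) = w*(w - 4)*(w - 3)*(w + 2)*(w + 3)*(w + 2)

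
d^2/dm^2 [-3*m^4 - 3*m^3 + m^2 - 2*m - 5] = -36*m^2 - 18*m + 2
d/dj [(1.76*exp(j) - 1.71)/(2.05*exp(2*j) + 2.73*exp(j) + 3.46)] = (-3.608*exp(2*j) + 7.011*exp(j) + 10.7579)*exp(j)/(4.2025*exp(4*j) + 11.193*exp(3*j) + 21.6389*exp(2*j) + 18.8916*exp(j) + 11.9716)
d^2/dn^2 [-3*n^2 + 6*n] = -6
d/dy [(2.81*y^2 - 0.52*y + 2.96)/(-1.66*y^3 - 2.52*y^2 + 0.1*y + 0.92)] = (4.6646*y^4 - 1.7264*y^3 + 13.7114*y^2 + 20.0888*y - 0.7744)/(2.7556*y^6 + 8.3664*y^5 + 6.0184*y^4 - 3.5584*y^3 - 4.6268*y^2 + 0.184*y + 0.8464)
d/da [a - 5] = 1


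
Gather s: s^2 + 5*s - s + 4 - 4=s^2 + 4*s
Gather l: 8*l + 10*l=18*l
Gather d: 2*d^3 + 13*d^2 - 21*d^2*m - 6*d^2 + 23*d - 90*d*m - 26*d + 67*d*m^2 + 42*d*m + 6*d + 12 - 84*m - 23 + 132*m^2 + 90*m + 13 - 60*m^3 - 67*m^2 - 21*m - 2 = 2*d^3 + d^2*(7 - 21*m) + d*(67*m^2 - 48*m + 3) - 60*m^3 + 65*m^2 - 15*m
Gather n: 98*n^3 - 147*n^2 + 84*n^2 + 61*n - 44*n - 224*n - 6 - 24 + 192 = 98*n^3 - 63*n^2 - 207*n + 162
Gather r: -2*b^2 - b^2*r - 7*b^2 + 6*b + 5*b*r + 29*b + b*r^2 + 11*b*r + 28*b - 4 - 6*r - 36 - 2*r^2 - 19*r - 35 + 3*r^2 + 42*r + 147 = -9*b^2 + 63*b + r^2*(b + 1) + r*(-b^2 + 16*b + 17) + 72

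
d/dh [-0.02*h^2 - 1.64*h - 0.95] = -0.04*h - 1.64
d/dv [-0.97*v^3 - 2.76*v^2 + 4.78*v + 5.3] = -2.91*v^2 - 5.52*v + 4.78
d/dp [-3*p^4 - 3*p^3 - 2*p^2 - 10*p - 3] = -12*p^3 - 9*p^2 - 4*p - 10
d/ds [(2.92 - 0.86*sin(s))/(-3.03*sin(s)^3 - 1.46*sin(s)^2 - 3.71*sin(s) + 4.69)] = (-5.2116*sin(s)^3 + 25.2872*sin(s)^2 + 8.5264*sin(s) + 6.7998)*cos(s)/(9.1809*sin(s)^6 + 8.8476*sin(s)^5 + 24.6142*sin(s)^4 - 17.5882*sin(s)^3 + 0.0692999999999984*sin(s)^2 - 34.7998*sin(s) + 21.9961)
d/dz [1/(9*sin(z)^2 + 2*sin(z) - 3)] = -2*(9*sin(z) + 1)*cos(z)/(9*sin(z)^2 + 2*sin(z) - 3)^2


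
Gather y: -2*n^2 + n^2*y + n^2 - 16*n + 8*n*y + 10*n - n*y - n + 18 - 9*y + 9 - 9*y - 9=-n^2 - 7*n + y*(n^2 + 7*n - 18) + 18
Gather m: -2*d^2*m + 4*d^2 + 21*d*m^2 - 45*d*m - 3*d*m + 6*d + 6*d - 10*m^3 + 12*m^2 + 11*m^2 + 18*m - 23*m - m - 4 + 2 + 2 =4*d^2 + 12*d - 10*m^3 + m^2*(21*d + 23) + m*(-2*d^2 - 48*d - 6)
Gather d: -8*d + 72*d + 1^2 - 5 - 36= 64*d - 40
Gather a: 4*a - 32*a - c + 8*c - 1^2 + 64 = -28*a + 7*c + 63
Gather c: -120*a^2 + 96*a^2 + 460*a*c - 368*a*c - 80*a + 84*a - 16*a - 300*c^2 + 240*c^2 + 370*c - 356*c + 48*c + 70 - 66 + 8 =-24*a^2 - 12*a - 60*c^2 + c*(92*a + 62) + 12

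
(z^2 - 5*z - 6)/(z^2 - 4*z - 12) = (z + 1)/(z + 2)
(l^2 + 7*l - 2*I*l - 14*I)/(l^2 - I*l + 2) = (l + 7)/(l + I)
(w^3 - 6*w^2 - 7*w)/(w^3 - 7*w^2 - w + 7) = w/(w - 1)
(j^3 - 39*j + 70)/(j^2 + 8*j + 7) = (j^2 - 7*j + 10)/(j + 1)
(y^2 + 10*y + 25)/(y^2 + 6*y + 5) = (y + 5)/(y + 1)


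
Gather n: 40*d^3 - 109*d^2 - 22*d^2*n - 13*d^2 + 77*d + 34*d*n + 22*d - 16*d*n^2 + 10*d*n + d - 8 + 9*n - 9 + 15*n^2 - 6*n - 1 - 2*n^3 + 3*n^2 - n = 40*d^3 - 122*d^2 + 100*d - 2*n^3 + n^2*(18 - 16*d) + n*(-22*d^2 + 44*d + 2) - 18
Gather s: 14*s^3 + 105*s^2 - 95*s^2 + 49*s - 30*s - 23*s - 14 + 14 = 14*s^3 + 10*s^2 - 4*s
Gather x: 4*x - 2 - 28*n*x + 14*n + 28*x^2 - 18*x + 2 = 14*n + 28*x^2 + x*(-28*n - 14)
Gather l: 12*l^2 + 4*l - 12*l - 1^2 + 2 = 12*l^2 - 8*l + 1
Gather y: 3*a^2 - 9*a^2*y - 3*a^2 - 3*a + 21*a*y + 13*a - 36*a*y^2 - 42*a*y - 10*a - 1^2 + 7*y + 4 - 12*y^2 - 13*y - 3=y^2*(-36*a - 12) + y*(-9*a^2 - 21*a - 6)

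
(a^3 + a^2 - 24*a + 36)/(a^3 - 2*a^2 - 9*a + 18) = (a + 6)/(a + 3)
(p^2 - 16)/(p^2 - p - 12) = (p + 4)/(p + 3)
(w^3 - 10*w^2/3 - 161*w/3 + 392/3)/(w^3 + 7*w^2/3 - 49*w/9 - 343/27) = 9*(w^2 - w - 56)/(9*w^2 + 42*w + 49)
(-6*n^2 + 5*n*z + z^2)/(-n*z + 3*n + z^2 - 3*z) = (6*n + z)/(z - 3)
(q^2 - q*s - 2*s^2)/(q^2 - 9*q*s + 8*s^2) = (q^2 - q*s - 2*s^2)/(q^2 - 9*q*s + 8*s^2)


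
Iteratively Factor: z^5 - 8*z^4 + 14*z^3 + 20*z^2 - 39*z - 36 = (z - 4)*(z^4 - 4*z^3 - 2*z^2 + 12*z + 9) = (z - 4)*(z - 3)*(z^3 - z^2 - 5*z - 3) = (z - 4)*(z - 3)^2*(z^2 + 2*z + 1) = (z - 4)*(z - 3)^2*(z + 1)*(z + 1)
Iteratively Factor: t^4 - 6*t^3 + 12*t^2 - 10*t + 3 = (t - 1)*(t^3 - 5*t^2 + 7*t - 3) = (t - 3)*(t - 1)*(t^2 - 2*t + 1) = (t - 3)*(t - 1)^2*(t - 1)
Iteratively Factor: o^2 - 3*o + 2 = (o - 2)*(o - 1)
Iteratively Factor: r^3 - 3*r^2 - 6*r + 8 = (r + 2)*(r^2 - 5*r + 4) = (r - 4)*(r + 2)*(r - 1)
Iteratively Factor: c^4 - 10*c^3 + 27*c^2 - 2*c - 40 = (c + 1)*(c^3 - 11*c^2 + 38*c - 40) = (c - 2)*(c + 1)*(c^2 - 9*c + 20) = (c - 5)*(c - 2)*(c + 1)*(c - 4)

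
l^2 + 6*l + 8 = (l + 2)*(l + 4)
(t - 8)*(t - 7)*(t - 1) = t^3 - 16*t^2 + 71*t - 56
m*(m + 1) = m^2 + m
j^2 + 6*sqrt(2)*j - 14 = (j - sqrt(2))*(j + 7*sqrt(2))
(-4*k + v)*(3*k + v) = -12*k^2 - k*v + v^2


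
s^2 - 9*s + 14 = (s - 7)*(s - 2)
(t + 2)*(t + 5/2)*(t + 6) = t^3 + 21*t^2/2 + 32*t + 30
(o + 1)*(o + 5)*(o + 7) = o^3 + 13*o^2 + 47*o + 35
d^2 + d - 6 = (d - 2)*(d + 3)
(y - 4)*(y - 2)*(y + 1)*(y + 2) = y^4 - 3*y^3 - 8*y^2 + 12*y + 16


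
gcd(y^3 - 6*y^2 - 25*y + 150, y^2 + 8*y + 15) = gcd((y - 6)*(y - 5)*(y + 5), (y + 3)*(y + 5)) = y + 5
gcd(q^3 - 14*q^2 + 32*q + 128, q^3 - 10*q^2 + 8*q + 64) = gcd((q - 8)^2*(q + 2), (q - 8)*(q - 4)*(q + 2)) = q^2 - 6*q - 16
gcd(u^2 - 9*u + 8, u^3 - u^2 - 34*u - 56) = 1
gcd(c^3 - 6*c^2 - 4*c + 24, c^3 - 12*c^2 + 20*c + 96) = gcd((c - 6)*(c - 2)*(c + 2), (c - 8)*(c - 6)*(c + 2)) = c^2 - 4*c - 12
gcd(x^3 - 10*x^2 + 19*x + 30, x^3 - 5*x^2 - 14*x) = 1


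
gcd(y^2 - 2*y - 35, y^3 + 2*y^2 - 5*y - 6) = 1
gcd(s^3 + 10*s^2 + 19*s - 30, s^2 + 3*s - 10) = s + 5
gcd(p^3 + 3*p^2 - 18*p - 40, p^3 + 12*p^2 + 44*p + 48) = p + 2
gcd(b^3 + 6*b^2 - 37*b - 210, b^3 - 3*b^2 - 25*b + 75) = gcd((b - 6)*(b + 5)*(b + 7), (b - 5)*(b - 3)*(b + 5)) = b + 5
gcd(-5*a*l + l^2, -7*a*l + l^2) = l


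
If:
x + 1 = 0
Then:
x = -1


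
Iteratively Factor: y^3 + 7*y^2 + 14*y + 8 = (y + 1)*(y^2 + 6*y + 8) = (y + 1)*(y + 4)*(y + 2)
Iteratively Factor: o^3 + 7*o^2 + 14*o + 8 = (o + 1)*(o^2 + 6*o + 8) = (o + 1)*(o + 4)*(o + 2)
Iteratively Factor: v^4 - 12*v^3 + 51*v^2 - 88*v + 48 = (v - 4)*(v^3 - 8*v^2 + 19*v - 12) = (v - 4)*(v - 1)*(v^2 - 7*v + 12) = (v - 4)^2*(v - 1)*(v - 3)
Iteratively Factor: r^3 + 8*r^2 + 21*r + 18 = (r + 3)*(r^2 + 5*r + 6) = (r + 2)*(r + 3)*(r + 3)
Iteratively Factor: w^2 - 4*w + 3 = (w - 3)*(w - 1)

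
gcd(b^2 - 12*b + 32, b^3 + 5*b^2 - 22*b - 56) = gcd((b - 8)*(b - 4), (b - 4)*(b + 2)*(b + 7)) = b - 4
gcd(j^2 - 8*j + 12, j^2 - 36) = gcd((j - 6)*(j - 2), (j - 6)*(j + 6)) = j - 6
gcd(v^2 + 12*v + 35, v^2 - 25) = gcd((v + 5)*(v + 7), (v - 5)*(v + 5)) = v + 5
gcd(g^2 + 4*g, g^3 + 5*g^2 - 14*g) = g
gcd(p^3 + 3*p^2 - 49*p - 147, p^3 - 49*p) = p^2 - 49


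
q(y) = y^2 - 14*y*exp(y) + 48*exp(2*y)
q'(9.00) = 6302222623.43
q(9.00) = 3150657611.02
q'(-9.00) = -17.99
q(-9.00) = 81.02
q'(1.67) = 2513.81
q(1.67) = 1233.11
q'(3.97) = 265827.89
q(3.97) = 131824.19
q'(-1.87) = 0.42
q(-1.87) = 8.67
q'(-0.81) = 16.19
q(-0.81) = 15.20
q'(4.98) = 2019459.23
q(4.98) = 1005696.52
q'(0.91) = 527.89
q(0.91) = 265.43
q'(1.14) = 847.16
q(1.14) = 420.68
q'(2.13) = 6433.28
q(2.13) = 3152.48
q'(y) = -14*y*exp(y) + 2*y + 96*exp(2*y) - 14*exp(y)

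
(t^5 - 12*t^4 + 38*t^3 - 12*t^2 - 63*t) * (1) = t^5 - 12*t^4 + 38*t^3 - 12*t^2 - 63*t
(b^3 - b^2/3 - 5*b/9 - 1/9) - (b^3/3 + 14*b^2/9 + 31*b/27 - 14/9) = 2*b^3/3 - 17*b^2/9 - 46*b/27 + 13/9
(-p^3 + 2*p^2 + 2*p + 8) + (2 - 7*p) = -p^3 + 2*p^2 - 5*p + 10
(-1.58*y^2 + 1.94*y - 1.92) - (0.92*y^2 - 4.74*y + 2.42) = -2.5*y^2 + 6.68*y - 4.34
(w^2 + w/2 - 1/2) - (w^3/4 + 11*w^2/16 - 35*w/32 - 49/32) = -w^3/4 + 5*w^2/16 + 51*w/32 + 33/32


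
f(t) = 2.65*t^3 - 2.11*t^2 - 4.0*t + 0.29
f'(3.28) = 67.69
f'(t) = 7.95*t^2 - 4.22*t - 4.0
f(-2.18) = -28.47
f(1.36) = -2.39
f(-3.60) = -136.29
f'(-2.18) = 42.98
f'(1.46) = 6.79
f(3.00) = 40.85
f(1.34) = -2.48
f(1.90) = 3.25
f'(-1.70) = 26.15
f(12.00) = 4227.65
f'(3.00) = 54.89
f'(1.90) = 16.68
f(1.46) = -1.80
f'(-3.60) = 114.22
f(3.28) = 57.98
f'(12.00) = 1090.16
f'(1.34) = 4.62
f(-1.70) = -12.03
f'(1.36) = 4.97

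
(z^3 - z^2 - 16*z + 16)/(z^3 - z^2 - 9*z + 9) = (z^2 - 16)/(z^2 - 9)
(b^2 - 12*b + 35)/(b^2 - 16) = (b^2 - 12*b + 35)/(b^2 - 16)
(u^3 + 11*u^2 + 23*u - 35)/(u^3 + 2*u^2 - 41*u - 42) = (u^2 + 4*u - 5)/(u^2 - 5*u - 6)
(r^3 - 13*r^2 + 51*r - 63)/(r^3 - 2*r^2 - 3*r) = (r^2 - 10*r + 21)/(r*(r + 1))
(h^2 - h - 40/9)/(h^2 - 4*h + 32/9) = (3*h + 5)/(3*h - 4)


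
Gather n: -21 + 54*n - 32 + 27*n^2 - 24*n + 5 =27*n^2 + 30*n - 48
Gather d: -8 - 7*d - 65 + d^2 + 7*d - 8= d^2 - 81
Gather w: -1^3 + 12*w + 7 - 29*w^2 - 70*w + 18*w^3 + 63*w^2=18*w^3 + 34*w^2 - 58*w + 6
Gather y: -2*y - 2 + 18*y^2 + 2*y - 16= 18*y^2 - 18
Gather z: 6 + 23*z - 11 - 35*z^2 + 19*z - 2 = -35*z^2 + 42*z - 7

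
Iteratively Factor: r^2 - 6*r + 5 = (r - 1)*(r - 5)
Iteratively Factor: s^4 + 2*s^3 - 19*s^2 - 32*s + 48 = (s - 4)*(s^3 + 6*s^2 + 5*s - 12) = (s - 4)*(s + 3)*(s^2 + 3*s - 4) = (s - 4)*(s - 1)*(s + 3)*(s + 4)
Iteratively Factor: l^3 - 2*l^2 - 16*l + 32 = (l - 4)*(l^2 + 2*l - 8) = (l - 4)*(l + 4)*(l - 2)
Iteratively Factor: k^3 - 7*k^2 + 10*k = (k)*(k^2 - 7*k + 10) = k*(k - 2)*(k - 5)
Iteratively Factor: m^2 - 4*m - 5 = (m - 5)*(m + 1)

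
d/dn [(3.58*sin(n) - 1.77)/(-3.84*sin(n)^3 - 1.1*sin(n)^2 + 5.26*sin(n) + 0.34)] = (27.4944*sin(n)^3 - 16.4524*sin(n)^2 - 3.894*sin(n) + 10.5274)*cos(n)/(14.7456*sin(n)^6 + 8.448*sin(n)^5 - 39.1868*sin(n)^4 - 14.1832*sin(n)^3 + 26.9196*sin(n)^2 + 3.5768*sin(n) + 0.1156)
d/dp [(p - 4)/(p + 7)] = 11/(p + 7)^2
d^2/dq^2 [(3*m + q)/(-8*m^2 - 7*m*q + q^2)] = 2*(-(3*m + q)*(7*m - 2*q)^2 + (4*m - 3*q)*(8*m^2 + 7*m*q - q^2))/(8*m^2 + 7*m*q - q^2)^3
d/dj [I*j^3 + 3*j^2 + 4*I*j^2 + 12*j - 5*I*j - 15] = 3*I*j^2 + j*(6 + 8*I) + 12 - 5*I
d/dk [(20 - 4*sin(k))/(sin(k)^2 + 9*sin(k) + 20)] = 4*(sin(k)^2 - 10*sin(k) - 65)*cos(k)/(sin(k)^2 + 9*sin(k) + 20)^2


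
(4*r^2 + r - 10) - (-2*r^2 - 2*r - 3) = 6*r^2 + 3*r - 7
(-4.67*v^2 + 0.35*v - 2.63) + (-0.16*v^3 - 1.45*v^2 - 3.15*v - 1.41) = -0.16*v^3 - 6.12*v^2 - 2.8*v - 4.04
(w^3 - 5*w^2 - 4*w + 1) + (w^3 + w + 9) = 2*w^3 - 5*w^2 - 3*w + 10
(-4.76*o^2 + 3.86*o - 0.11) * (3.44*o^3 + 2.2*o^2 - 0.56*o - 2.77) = -16.3744*o^5 + 2.8064*o^4 + 10.7792*o^3 + 10.7816*o^2 - 10.6306*o + 0.3047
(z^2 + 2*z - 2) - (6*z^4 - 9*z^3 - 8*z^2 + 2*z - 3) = -6*z^4 + 9*z^3 + 9*z^2 + 1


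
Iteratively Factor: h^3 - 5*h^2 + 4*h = (h - 4)*(h^2 - h) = h*(h - 4)*(h - 1)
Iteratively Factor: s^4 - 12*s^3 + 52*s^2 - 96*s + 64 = (s - 4)*(s^3 - 8*s^2 + 20*s - 16) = (s - 4)*(s - 2)*(s^2 - 6*s + 8) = (s - 4)^2*(s - 2)*(s - 2)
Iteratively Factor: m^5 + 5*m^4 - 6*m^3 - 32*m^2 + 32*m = (m - 1)*(m^4 + 6*m^3 - 32*m) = m*(m - 1)*(m^3 + 6*m^2 - 32) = m*(m - 2)*(m - 1)*(m^2 + 8*m + 16) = m*(m - 2)*(m - 1)*(m + 4)*(m + 4)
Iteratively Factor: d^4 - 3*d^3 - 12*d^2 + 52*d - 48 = (d - 2)*(d^3 - d^2 - 14*d + 24) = (d - 3)*(d - 2)*(d^2 + 2*d - 8) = (d - 3)*(d - 2)*(d + 4)*(d - 2)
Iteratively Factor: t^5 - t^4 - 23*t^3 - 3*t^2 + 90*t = (t + 3)*(t^4 - 4*t^3 - 11*t^2 + 30*t) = (t + 3)^2*(t^3 - 7*t^2 + 10*t) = (t - 2)*(t + 3)^2*(t^2 - 5*t) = (t - 5)*(t - 2)*(t + 3)^2*(t)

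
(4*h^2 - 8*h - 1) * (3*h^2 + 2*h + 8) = 12*h^4 - 16*h^3 + 13*h^2 - 66*h - 8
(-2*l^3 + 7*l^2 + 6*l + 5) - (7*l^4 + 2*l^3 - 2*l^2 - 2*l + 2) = -7*l^4 - 4*l^3 + 9*l^2 + 8*l + 3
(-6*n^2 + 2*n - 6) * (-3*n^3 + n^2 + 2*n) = 18*n^5 - 12*n^4 + 8*n^3 - 2*n^2 - 12*n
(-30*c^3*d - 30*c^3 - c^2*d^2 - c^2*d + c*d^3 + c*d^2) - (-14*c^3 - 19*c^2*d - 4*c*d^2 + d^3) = -30*c^3*d - 16*c^3 - c^2*d^2 + 18*c^2*d + c*d^3 + 5*c*d^2 - d^3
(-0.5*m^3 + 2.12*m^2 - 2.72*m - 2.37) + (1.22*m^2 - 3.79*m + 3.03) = -0.5*m^3 + 3.34*m^2 - 6.51*m + 0.66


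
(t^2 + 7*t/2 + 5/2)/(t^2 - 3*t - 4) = (t + 5/2)/(t - 4)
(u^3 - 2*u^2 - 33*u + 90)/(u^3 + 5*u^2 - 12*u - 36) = (u - 5)/(u + 2)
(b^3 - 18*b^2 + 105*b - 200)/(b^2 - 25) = (b^2 - 13*b + 40)/(b + 5)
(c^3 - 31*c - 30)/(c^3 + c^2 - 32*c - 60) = (c + 1)/(c + 2)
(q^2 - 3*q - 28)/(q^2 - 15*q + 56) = (q + 4)/(q - 8)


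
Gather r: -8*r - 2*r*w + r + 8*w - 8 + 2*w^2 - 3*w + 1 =r*(-2*w - 7) + 2*w^2 + 5*w - 7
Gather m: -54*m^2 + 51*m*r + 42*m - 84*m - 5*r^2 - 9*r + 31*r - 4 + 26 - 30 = -54*m^2 + m*(51*r - 42) - 5*r^2 + 22*r - 8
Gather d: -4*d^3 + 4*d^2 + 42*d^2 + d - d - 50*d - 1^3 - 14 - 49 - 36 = -4*d^3 + 46*d^2 - 50*d - 100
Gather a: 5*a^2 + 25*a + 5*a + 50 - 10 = 5*a^2 + 30*a + 40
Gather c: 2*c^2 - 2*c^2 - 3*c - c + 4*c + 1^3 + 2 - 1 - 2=0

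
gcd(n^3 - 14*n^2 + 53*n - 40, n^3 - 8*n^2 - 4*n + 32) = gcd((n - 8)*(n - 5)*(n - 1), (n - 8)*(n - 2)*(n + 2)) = n - 8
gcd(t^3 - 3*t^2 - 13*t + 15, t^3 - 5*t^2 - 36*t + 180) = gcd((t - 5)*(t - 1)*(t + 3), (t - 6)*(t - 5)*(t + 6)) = t - 5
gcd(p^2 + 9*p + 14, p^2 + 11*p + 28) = p + 7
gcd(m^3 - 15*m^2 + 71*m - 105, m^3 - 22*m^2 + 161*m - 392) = m - 7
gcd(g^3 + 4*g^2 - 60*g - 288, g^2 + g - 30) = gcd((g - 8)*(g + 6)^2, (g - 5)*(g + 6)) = g + 6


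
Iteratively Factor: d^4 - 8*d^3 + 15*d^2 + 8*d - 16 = (d - 1)*(d^3 - 7*d^2 + 8*d + 16) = (d - 1)*(d + 1)*(d^2 - 8*d + 16) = (d - 4)*(d - 1)*(d + 1)*(d - 4)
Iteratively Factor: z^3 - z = (z + 1)*(z^2 - z) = z*(z + 1)*(z - 1)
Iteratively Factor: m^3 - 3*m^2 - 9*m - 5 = (m + 1)*(m^2 - 4*m - 5) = (m + 1)^2*(m - 5)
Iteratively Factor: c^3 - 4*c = (c + 2)*(c^2 - 2*c) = c*(c + 2)*(c - 2)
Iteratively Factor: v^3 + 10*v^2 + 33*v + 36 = (v + 3)*(v^2 + 7*v + 12) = (v + 3)^2*(v + 4)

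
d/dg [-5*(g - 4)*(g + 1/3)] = 55/3 - 10*g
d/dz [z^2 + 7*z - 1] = 2*z + 7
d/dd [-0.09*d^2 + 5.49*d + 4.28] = 5.49 - 0.18*d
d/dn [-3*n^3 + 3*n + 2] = 3 - 9*n^2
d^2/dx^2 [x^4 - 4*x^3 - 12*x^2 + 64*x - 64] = 12*x^2 - 24*x - 24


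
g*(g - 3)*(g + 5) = g^3 + 2*g^2 - 15*g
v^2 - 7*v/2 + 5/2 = (v - 5/2)*(v - 1)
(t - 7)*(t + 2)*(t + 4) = t^3 - t^2 - 34*t - 56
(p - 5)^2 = p^2 - 10*p + 25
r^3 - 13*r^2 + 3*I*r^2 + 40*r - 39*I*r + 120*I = (r - 8)*(r - 5)*(r + 3*I)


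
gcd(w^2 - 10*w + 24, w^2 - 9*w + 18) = w - 6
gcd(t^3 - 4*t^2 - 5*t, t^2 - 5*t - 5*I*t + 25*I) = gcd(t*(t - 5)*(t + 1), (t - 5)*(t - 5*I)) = t - 5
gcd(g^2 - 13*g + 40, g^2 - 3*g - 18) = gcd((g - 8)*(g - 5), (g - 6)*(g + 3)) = 1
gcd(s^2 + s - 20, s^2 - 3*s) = 1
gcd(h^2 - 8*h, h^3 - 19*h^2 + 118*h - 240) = h - 8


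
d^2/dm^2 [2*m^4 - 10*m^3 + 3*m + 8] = 12*m*(2*m - 5)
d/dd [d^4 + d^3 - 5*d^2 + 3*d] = 4*d^3 + 3*d^2 - 10*d + 3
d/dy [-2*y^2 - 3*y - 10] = -4*y - 3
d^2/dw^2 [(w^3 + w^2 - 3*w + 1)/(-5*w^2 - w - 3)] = 2*(94*w^3 - 39*w^2 - 177*w - 4)/(125*w^6 + 75*w^5 + 240*w^4 + 91*w^3 + 144*w^2 + 27*w + 27)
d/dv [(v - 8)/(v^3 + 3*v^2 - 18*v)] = (v*(v^2 + 3*v - 18) - 3*(v - 8)*(v^2 + 2*v - 6))/(v^2*(v^2 + 3*v - 18)^2)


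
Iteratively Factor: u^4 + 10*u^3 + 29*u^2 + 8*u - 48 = (u - 1)*(u^3 + 11*u^2 + 40*u + 48) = (u - 1)*(u + 3)*(u^2 + 8*u + 16) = (u - 1)*(u + 3)*(u + 4)*(u + 4)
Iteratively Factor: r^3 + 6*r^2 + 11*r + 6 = (r + 3)*(r^2 + 3*r + 2) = (r + 2)*(r + 3)*(r + 1)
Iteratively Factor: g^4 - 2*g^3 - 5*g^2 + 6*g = (g)*(g^3 - 2*g^2 - 5*g + 6) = g*(g - 1)*(g^2 - g - 6) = g*(g - 1)*(g + 2)*(g - 3)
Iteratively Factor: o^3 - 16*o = (o + 4)*(o^2 - 4*o) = o*(o + 4)*(o - 4)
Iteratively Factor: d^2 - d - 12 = (d - 4)*(d + 3)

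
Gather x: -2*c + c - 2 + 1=-c - 1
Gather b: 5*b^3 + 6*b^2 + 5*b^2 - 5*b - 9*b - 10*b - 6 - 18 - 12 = 5*b^3 + 11*b^2 - 24*b - 36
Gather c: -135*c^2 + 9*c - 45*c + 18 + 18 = -135*c^2 - 36*c + 36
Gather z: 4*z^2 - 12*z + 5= 4*z^2 - 12*z + 5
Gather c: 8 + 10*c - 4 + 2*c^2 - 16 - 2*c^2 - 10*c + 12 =0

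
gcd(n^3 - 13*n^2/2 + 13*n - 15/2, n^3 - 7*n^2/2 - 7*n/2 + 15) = n^2 - 11*n/2 + 15/2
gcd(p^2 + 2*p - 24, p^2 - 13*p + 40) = 1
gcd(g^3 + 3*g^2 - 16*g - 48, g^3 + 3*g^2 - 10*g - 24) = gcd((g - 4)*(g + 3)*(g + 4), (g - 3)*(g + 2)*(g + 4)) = g + 4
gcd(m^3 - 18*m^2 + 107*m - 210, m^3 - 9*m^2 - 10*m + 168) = m^2 - 13*m + 42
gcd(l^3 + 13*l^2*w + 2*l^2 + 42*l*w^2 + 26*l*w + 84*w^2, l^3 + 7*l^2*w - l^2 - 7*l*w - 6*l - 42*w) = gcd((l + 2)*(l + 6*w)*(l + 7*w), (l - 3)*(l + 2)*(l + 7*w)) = l^2 + 7*l*w + 2*l + 14*w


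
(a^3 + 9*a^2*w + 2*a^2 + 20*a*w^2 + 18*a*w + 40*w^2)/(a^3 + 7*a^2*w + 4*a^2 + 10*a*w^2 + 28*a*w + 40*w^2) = (a^2 + 4*a*w + 2*a + 8*w)/(a^2 + 2*a*w + 4*a + 8*w)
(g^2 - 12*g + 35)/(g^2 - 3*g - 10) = (g - 7)/(g + 2)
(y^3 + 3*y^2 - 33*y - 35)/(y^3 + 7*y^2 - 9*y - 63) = (y^2 - 4*y - 5)/(y^2 - 9)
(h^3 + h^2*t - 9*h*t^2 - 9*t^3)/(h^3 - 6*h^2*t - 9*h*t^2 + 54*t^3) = (-h - t)/(-h + 6*t)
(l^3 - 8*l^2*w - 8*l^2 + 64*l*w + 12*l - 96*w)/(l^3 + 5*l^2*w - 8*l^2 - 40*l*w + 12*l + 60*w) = (l - 8*w)/(l + 5*w)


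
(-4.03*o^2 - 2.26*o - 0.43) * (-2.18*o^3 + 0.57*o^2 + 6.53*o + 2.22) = 8.7854*o^5 + 2.6297*o^4 - 26.6667*o^3 - 23.9495*o^2 - 7.8251*o - 0.9546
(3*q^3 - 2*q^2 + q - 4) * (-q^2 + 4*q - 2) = -3*q^5 + 14*q^4 - 15*q^3 + 12*q^2 - 18*q + 8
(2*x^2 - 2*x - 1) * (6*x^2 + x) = 12*x^4 - 10*x^3 - 8*x^2 - x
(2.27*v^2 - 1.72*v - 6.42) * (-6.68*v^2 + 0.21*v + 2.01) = -15.1636*v^4 + 11.9663*v^3 + 47.0871*v^2 - 4.8054*v - 12.9042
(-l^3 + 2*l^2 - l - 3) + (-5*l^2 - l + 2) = -l^3 - 3*l^2 - 2*l - 1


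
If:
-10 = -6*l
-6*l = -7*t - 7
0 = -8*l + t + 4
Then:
No Solution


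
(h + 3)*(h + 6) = h^2 + 9*h + 18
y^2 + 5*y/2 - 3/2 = (y - 1/2)*(y + 3)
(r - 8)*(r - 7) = r^2 - 15*r + 56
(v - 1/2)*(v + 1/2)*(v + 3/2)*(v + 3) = v^4 + 9*v^3/2 + 17*v^2/4 - 9*v/8 - 9/8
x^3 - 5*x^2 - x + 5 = (x - 5)*(x - 1)*(x + 1)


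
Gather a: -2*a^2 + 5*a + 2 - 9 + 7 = -2*a^2 + 5*a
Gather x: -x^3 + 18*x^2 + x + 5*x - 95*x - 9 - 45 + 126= -x^3 + 18*x^2 - 89*x + 72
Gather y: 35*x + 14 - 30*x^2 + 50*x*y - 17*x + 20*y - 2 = -30*x^2 + 18*x + y*(50*x + 20) + 12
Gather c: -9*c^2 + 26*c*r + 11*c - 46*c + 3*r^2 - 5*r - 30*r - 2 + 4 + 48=-9*c^2 + c*(26*r - 35) + 3*r^2 - 35*r + 50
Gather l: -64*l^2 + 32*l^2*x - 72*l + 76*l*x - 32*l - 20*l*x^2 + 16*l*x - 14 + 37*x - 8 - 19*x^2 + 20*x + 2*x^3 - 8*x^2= l^2*(32*x - 64) + l*(-20*x^2 + 92*x - 104) + 2*x^3 - 27*x^2 + 57*x - 22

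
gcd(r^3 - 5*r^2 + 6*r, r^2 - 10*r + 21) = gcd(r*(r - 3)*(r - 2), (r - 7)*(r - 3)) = r - 3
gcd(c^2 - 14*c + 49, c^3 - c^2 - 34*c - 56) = c - 7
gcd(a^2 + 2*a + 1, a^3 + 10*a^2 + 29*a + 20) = a + 1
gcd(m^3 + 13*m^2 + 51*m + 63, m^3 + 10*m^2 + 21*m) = m^2 + 10*m + 21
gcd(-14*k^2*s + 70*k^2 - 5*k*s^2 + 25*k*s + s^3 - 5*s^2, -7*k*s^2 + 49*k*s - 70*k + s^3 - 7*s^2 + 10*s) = -7*k*s + 35*k + s^2 - 5*s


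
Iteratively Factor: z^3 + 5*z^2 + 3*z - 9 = (z + 3)*(z^2 + 2*z - 3) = (z + 3)^2*(z - 1)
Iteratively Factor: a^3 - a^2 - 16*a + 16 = (a - 4)*(a^2 + 3*a - 4) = (a - 4)*(a - 1)*(a + 4)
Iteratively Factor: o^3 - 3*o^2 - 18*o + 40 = (o - 2)*(o^2 - o - 20) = (o - 5)*(o - 2)*(o + 4)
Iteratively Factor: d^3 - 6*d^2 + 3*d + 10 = (d - 2)*(d^2 - 4*d - 5) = (d - 5)*(d - 2)*(d + 1)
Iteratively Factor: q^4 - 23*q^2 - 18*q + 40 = (q + 4)*(q^3 - 4*q^2 - 7*q + 10) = (q - 5)*(q + 4)*(q^2 + q - 2) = (q - 5)*(q - 1)*(q + 4)*(q + 2)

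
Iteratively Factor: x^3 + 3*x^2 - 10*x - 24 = (x + 2)*(x^2 + x - 12) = (x - 3)*(x + 2)*(x + 4)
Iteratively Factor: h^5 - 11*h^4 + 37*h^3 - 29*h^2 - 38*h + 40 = (h - 2)*(h^4 - 9*h^3 + 19*h^2 + 9*h - 20) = (h - 4)*(h - 2)*(h^3 - 5*h^2 - h + 5) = (h - 5)*(h - 4)*(h - 2)*(h^2 - 1) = (h - 5)*(h - 4)*(h - 2)*(h + 1)*(h - 1)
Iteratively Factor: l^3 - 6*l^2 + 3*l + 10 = (l + 1)*(l^2 - 7*l + 10) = (l - 2)*(l + 1)*(l - 5)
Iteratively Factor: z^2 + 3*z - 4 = (z - 1)*(z + 4)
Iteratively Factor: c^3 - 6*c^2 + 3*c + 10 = (c + 1)*(c^2 - 7*c + 10) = (c - 2)*(c + 1)*(c - 5)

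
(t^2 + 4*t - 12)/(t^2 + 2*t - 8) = (t + 6)/(t + 4)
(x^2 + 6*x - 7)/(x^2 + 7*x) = (x - 1)/x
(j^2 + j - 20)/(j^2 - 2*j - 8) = (j + 5)/(j + 2)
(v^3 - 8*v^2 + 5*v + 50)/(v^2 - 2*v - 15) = (v^2 - 3*v - 10)/(v + 3)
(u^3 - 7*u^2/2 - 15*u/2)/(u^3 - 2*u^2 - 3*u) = (-2*u^2 + 7*u + 15)/(2*(-u^2 + 2*u + 3))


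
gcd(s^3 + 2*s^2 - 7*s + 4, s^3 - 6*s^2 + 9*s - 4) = s^2 - 2*s + 1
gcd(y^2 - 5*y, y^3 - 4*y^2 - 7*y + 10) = y - 5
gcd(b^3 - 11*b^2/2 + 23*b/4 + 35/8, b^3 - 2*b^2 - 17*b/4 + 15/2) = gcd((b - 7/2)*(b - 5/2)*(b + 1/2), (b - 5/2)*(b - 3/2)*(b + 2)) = b - 5/2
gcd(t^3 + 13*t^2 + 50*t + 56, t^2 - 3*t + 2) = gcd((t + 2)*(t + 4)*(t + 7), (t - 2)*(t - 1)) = 1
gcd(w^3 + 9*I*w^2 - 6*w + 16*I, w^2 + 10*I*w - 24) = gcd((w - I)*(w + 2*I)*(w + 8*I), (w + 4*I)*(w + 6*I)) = 1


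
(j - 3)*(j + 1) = j^2 - 2*j - 3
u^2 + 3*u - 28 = (u - 4)*(u + 7)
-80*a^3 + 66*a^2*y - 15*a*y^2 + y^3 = (-8*a + y)*(-5*a + y)*(-2*a + y)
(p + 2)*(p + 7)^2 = p^3 + 16*p^2 + 77*p + 98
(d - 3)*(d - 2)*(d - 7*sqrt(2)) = d^3 - 7*sqrt(2)*d^2 - 5*d^2 + 6*d + 35*sqrt(2)*d - 42*sqrt(2)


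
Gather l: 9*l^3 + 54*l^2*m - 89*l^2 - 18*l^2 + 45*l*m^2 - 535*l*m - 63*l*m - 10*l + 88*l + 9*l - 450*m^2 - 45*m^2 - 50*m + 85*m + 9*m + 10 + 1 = 9*l^3 + l^2*(54*m - 107) + l*(45*m^2 - 598*m + 87) - 495*m^2 + 44*m + 11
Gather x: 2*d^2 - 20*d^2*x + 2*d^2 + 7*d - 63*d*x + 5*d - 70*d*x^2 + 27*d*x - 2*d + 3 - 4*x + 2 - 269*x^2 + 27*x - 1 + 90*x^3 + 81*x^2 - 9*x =4*d^2 + 10*d + 90*x^3 + x^2*(-70*d - 188) + x*(-20*d^2 - 36*d + 14) + 4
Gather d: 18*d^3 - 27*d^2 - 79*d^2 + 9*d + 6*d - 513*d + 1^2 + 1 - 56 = 18*d^3 - 106*d^2 - 498*d - 54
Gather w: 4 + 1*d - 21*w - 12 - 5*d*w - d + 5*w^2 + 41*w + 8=5*w^2 + w*(20 - 5*d)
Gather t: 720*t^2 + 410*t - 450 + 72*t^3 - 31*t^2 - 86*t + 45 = 72*t^3 + 689*t^2 + 324*t - 405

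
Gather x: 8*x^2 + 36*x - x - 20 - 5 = 8*x^2 + 35*x - 25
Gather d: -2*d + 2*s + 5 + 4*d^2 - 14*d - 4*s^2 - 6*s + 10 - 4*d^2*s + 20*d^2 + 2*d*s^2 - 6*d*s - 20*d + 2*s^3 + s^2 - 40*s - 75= d^2*(24 - 4*s) + d*(2*s^2 - 6*s - 36) + 2*s^3 - 3*s^2 - 44*s - 60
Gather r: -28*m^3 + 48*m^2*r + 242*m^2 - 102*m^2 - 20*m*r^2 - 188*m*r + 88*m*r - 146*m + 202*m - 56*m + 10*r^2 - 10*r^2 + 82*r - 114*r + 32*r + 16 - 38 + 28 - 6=-28*m^3 + 140*m^2 - 20*m*r^2 + r*(48*m^2 - 100*m)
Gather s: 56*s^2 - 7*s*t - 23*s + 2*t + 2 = 56*s^2 + s*(-7*t - 23) + 2*t + 2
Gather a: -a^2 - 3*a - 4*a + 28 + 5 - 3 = -a^2 - 7*a + 30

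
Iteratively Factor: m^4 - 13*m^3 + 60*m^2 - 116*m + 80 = (m - 4)*(m^3 - 9*m^2 + 24*m - 20) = (m - 4)*(m - 2)*(m^2 - 7*m + 10) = (m - 4)*(m - 2)^2*(m - 5)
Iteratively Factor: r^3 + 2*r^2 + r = (r + 1)*(r^2 + r) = r*(r + 1)*(r + 1)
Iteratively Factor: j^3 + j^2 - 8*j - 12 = (j + 2)*(j^2 - j - 6) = (j + 2)^2*(j - 3)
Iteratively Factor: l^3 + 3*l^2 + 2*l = (l + 1)*(l^2 + 2*l) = (l + 1)*(l + 2)*(l)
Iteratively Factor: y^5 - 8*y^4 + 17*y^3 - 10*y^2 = (y)*(y^4 - 8*y^3 + 17*y^2 - 10*y) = y*(y - 5)*(y^3 - 3*y^2 + 2*y) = y^2*(y - 5)*(y^2 - 3*y + 2) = y^2*(y - 5)*(y - 2)*(y - 1)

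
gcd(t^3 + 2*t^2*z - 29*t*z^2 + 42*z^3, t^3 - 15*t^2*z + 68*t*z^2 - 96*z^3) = -t + 3*z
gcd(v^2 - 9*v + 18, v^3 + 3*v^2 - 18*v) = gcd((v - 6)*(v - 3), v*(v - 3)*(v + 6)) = v - 3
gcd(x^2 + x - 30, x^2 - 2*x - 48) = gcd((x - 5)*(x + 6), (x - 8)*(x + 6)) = x + 6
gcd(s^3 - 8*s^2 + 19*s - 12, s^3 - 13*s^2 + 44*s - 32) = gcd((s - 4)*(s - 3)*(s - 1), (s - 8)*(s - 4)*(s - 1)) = s^2 - 5*s + 4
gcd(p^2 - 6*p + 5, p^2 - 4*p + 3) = p - 1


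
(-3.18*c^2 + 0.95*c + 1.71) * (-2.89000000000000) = 9.1902*c^2 - 2.7455*c - 4.9419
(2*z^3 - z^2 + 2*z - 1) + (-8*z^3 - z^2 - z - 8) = -6*z^3 - 2*z^2 + z - 9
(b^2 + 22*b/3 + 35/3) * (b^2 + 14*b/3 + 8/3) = b^4 + 12*b^3 + 437*b^2/9 + 74*b + 280/9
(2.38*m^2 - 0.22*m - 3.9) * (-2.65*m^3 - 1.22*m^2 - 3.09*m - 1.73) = -6.307*m^5 - 2.3206*m^4 + 3.2492*m^3 + 1.3204*m^2 + 12.4316*m + 6.747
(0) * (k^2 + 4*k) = 0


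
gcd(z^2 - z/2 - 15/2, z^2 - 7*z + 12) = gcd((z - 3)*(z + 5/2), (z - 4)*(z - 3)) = z - 3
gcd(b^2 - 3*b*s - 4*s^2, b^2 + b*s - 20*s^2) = -b + 4*s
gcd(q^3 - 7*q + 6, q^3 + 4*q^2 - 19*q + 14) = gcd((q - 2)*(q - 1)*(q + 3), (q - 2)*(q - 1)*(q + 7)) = q^2 - 3*q + 2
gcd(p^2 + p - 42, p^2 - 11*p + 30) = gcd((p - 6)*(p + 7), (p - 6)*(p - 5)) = p - 6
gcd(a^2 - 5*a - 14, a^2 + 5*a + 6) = a + 2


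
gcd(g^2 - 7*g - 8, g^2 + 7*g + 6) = g + 1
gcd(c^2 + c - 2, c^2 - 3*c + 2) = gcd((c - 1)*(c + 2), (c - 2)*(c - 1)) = c - 1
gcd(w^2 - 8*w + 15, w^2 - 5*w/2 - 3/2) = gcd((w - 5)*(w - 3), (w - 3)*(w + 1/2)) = w - 3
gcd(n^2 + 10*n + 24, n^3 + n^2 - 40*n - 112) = n + 4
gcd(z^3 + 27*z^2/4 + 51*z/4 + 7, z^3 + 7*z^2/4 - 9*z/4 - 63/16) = z + 7/4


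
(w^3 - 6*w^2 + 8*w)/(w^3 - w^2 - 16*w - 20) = w*(-w^2 + 6*w - 8)/(-w^3 + w^2 + 16*w + 20)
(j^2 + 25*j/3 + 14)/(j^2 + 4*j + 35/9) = 3*(j + 6)/(3*j + 5)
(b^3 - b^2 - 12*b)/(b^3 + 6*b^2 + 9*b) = (b - 4)/(b + 3)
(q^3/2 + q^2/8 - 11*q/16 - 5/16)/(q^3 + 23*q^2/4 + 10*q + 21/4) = (8*q^2 - 6*q - 5)/(4*(4*q^2 + 19*q + 21))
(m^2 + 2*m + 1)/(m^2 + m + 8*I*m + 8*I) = (m + 1)/(m + 8*I)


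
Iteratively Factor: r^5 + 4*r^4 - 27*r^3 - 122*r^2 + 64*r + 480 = (r - 5)*(r^4 + 9*r^3 + 18*r^2 - 32*r - 96) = (r - 5)*(r + 4)*(r^3 + 5*r^2 - 2*r - 24) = (r - 5)*(r + 3)*(r + 4)*(r^2 + 2*r - 8) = (r - 5)*(r + 3)*(r + 4)^2*(r - 2)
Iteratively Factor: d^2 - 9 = (d - 3)*(d + 3)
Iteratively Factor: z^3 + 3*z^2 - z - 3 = (z + 3)*(z^2 - 1) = (z + 1)*(z + 3)*(z - 1)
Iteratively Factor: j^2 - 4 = (j - 2)*(j + 2)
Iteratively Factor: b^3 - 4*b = (b)*(b^2 - 4) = b*(b - 2)*(b + 2)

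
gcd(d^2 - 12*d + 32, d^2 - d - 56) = d - 8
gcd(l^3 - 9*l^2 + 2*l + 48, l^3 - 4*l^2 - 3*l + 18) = l^2 - l - 6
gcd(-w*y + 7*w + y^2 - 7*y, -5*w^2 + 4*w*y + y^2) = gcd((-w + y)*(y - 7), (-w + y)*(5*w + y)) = -w + y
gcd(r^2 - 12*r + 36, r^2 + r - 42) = r - 6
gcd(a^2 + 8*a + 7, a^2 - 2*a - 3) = a + 1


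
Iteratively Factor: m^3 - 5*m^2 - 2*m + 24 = (m + 2)*(m^2 - 7*m + 12) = (m - 4)*(m + 2)*(m - 3)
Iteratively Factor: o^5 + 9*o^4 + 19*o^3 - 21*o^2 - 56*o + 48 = (o + 3)*(o^4 + 6*o^3 + o^2 - 24*o + 16) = (o + 3)*(o + 4)*(o^3 + 2*o^2 - 7*o + 4) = (o - 1)*(o + 3)*(o + 4)*(o^2 + 3*o - 4) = (o - 1)*(o + 3)*(o + 4)^2*(o - 1)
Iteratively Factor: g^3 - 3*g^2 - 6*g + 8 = (g + 2)*(g^2 - 5*g + 4) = (g - 1)*(g + 2)*(g - 4)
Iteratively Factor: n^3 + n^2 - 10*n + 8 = (n + 4)*(n^2 - 3*n + 2) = (n - 1)*(n + 4)*(n - 2)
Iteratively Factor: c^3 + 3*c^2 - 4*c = (c)*(c^2 + 3*c - 4) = c*(c - 1)*(c + 4)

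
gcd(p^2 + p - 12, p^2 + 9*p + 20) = p + 4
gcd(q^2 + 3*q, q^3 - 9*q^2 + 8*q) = q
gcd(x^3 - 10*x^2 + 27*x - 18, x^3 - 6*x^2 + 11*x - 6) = x^2 - 4*x + 3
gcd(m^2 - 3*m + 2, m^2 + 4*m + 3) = 1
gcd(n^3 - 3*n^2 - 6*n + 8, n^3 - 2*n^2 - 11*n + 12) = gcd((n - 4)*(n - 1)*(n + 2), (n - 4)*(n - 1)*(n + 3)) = n^2 - 5*n + 4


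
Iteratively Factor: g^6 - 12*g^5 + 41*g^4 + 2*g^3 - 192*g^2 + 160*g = (g - 4)*(g^5 - 8*g^4 + 9*g^3 + 38*g^2 - 40*g) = g*(g - 4)*(g^4 - 8*g^3 + 9*g^2 + 38*g - 40) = g*(g - 4)*(g + 2)*(g^3 - 10*g^2 + 29*g - 20) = g*(g - 4)^2*(g + 2)*(g^2 - 6*g + 5) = g*(g - 4)^2*(g - 1)*(g + 2)*(g - 5)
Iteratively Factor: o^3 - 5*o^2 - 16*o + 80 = (o - 5)*(o^2 - 16) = (o - 5)*(o - 4)*(o + 4)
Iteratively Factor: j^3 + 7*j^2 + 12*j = (j + 4)*(j^2 + 3*j) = (j + 3)*(j + 4)*(j)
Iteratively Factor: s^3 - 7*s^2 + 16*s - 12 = (s - 3)*(s^2 - 4*s + 4) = (s - 3)*(s - 2)*(s - 2)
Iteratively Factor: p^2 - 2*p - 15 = (p + 3)*(p - 5)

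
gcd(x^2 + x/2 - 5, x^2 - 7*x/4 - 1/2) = x - 2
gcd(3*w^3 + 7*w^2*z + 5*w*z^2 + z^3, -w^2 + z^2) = w + z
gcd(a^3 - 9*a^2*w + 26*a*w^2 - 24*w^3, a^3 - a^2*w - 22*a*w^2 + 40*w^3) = a^2 - 6*a*w + 8*w^2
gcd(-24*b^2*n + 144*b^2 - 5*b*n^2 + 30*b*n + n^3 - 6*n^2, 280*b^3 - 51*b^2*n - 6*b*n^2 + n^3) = 8*b - n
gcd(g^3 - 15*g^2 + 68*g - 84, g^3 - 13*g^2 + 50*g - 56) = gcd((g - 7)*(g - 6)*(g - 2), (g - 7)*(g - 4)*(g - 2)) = g^2 - 9*g + 14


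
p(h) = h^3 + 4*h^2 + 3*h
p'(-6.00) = 63.00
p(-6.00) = -90.00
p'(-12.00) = 339.00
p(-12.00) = -1188.00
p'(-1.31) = -2.33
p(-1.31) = 0.69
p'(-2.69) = 3.19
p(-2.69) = 1.41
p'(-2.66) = 2.95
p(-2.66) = 1.50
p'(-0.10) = 2.23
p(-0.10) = -0.26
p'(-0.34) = 0.63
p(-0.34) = -0.60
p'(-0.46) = -0.05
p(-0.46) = -0.63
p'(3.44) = 66.02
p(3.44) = 98.36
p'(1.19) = 16.77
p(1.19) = 10.92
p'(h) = 3*h^2 + 8*h + 3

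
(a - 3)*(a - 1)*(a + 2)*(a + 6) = a^4 + 4*a^3 - 17*a^2 - 24*a + 36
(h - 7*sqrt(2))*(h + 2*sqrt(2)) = h^2 - 5*sqrt(2)*h - 28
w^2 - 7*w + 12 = (w - 4)*(w - 3)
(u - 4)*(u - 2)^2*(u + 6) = u^4 - 2*u^3 - 28*u^2 + 104*u - 96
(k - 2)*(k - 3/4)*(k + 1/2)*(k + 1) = k^4 - 5*k^3/4 - 17*k^2/8 + 7*k/8 + 3/4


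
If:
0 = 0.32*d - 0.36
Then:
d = 1.12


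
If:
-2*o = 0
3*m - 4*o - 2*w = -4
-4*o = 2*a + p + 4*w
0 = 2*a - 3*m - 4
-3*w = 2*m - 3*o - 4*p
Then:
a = 8/85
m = -108/85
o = 0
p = -48/85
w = 8/85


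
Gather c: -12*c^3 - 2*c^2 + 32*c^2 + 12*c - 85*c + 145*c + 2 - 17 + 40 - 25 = -12*c^3 + 30*c^2 + 72*c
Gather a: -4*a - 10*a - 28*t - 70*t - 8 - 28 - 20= -14*a - 98*t - 56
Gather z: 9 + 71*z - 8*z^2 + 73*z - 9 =-8*z^2 + 144*z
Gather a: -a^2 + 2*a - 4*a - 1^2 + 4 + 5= -a^2 - 2*a + 8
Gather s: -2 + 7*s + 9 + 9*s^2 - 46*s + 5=9*s^2 - 39*s + 12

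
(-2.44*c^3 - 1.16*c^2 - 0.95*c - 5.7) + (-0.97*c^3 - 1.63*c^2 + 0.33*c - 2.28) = -3.41*c^3 - 2.79*c^2 - 0.62*c - 7.98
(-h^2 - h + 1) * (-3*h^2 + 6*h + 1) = 3*h^4 - 3*h^3 - 10*h^2 + 5*h + 1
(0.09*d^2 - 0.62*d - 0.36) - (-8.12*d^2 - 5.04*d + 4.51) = 8.21*d^2 + 4.42*d - 4.87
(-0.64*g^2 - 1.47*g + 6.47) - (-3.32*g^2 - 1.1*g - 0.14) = 2.68*g^2 - 0.37*g + 6.61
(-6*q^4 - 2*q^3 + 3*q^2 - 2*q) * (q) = -6*q^5 - 2*q^4 + 3*q^3 - 2*q^2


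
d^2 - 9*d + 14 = (d - 7)*(d - 2)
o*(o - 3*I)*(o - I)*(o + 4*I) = o^4 + 13*o^2 - 12*I*o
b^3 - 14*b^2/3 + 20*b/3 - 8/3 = (b - 2)^2*(b - 2/3)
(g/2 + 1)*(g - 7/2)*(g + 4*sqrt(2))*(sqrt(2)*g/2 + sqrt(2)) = sqrt(2)*g^4/4 + sqrt(2)*g^3/8 + 2*g^3 - 5*sqrt(2)*g^2/2 + g^2 - 20*g - 7*sqrt(2)*g/2 - 28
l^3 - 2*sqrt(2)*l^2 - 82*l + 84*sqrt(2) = (l - 7*sqrt(2))*(l - sqrt(2))*(l + 6*sqrt(2))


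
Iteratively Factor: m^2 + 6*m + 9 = (m + 3)*(m + 3)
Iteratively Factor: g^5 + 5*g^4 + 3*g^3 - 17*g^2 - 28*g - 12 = (g - 2)*(g^4 + 7*g^3 + 17*g^2 + 17*g + 6) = (g - 2)*(g + 3)*(g^3 + 4*g^2 + 5*g + 2) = (g - 2)*(g + 1)*(g + 3)*(g^2 + 3*g + 2) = (g - 2)*(g + 1)^2*(g + 3)*(g + 2)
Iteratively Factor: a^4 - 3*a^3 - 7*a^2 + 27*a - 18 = (a - 3)*(a^3 - 7*a + 6) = (a - 3)*(a + 3)*(a^2 - 3*a + 2) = (a - 3)*(a - 1)*(a + 3)*(a - 2)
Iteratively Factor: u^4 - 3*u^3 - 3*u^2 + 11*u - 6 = (u - 3)*(u^3 - 3*u + 2) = (u - 3)*(u + 2)*(u^2 - 2*u + 1) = (u - 3)*(u - 1)*(u + 2)*(u - 1)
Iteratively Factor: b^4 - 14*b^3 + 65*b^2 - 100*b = (b)*(b^3 - 14*b^2 + 65*b - 100) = b*(b - 5)*(b^2 - 9*b + 20) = b*(b - 5)^2*(b - 4)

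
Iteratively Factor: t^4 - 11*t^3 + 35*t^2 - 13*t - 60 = (t + 1)*(t^3 - 12*t^2 + 47*t - 60) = (t - 3)*(t + 1)*(t^2 - 9*t + 20) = (t - 5)*(t - 3)*(t + 1)*(t - 4)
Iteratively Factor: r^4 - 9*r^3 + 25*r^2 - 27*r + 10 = (r - 1)*(r^3 - 8*r^2 + 17*r - 10) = (r - 1)^2*(r^2 - 7*r + 10) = (r - 2)*(r - 1)^2*(r - 5)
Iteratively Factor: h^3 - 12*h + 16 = (h + 4)*(h^2 - 4*h + 4) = (h - 2)*(h + 4)*(h - 2)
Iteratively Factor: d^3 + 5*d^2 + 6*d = (d)*(d^2 + 5*d + 6) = d*(d + 3)*(d + 2)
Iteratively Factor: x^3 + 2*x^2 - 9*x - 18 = (x + 3)*(x^2 - x - 6) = (x - 3)*(x + 3)*(x + 2)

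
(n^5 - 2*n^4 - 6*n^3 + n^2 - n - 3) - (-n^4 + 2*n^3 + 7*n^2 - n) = n^5 - n^4 - 8*n^3 - 6*n^2 - 3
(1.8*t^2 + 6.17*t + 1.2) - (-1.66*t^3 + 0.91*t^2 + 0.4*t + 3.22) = 1.66*t^3 + 0.89*t^2 + 5.77*t - 2.02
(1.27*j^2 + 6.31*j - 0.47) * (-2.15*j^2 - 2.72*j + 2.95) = -2.7305*j^4 - 17.0209*j^3 - 12.4062*j^2 + 19.8929*j - 1.3865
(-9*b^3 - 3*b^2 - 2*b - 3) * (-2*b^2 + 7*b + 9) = 18*b^5 - 57*b^4 - 98*b^3 - 35*b^2 - 39*b - 27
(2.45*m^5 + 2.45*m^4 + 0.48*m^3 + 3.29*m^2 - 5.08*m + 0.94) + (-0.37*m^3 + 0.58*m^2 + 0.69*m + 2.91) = 2.45*m^5 + 2.45*m^4 + 0.11*m^3 + 3.87*m^2 - 4.39*m + 3.85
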